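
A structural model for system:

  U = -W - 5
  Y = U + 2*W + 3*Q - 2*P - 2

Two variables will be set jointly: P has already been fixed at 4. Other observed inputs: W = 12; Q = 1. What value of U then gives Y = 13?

U = -4

With P held at 4:
Intervening on U fixes its value directly, overriding its dependence on W.
Substituting into the Y equation gives Y = U + 17.
Solve U + 17 = 13: U = (13 - 17) / 1 = -4.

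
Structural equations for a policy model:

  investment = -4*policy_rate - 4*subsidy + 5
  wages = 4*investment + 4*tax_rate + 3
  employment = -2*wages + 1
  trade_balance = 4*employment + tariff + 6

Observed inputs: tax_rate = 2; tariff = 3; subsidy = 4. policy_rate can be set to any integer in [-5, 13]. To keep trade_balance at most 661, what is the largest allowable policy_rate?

policy_rate = 3

Substituting into the investment equation gives investment = -4*policy_rate - 11.
wages becomes -16*policy_rate - 33.
Substituting into the employment equation gives employment = 32*policy_rate + 67.
Substituting into the trade_balance equation gives trade_balance = 128*policy_rate + 277.
Require 128*policy_rate + 277 ≤ 661, so policy_rate ≤ 3.
The largest integer in [-5, 13] satisfying this is 3.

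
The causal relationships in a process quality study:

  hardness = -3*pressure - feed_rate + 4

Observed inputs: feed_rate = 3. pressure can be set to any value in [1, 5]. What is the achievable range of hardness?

Substituting into the hardness equation gives hardness = -3*pressure + 1.
Linear in pressure, so extremes are at the endpoints: pressure = 1 gives hardness = -2; pressure = 5 gives hardness = -14.

-14 to -2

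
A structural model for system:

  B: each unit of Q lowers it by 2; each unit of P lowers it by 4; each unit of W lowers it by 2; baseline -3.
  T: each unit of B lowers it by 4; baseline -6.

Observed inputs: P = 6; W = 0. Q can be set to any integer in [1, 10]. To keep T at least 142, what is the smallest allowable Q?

Substituting into the B equation gives B = -2*Q - 27.
This gives T = 8*Q + 102.
Require 8*Q + 102 ≥ 142, so Q ≥ 5.
The smallest integer in [1, 10] satisfying this is 5.

Q = 5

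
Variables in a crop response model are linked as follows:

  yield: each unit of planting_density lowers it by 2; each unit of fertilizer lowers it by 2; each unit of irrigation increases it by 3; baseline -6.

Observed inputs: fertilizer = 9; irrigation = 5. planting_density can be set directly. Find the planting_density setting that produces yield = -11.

planting_density = 1

Substituting into the yield equation gives yield = -2*planting_density - 9.
Solve -2*planting_density - 9 = -11: planting_density = (-11 + 9) / -2 = 1.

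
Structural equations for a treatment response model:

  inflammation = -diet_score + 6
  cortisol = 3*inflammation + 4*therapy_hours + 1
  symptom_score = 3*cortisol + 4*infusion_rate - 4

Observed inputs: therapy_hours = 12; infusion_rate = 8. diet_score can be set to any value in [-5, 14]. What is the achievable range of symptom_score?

103 to 274

Substituting into the cortisol equation gives cortisol = -3*diet_score + 67.
Substituting into the symptom_score equation gives symptom_score = -9*diet_score + 229.
Linear in diet_score, so extremes are at the endpoints: diet_score = -5 gives symptom_score = 274; diet_score = 14 gives symptom_score = 103.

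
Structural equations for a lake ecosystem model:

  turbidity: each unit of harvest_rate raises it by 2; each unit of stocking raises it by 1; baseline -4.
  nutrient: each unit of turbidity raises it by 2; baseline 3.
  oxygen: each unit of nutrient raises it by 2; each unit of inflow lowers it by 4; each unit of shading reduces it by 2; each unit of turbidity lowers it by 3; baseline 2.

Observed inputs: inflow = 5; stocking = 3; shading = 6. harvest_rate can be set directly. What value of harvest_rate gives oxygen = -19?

Substituting into the turbidity equation gives turbidity = 2*harvest_rate - 1.
Substituting into the nutrient equation gives nutrient = 4*harvest_rate + 1.
oxygen becomes 2*harvest_rate - 25.
Solve 2*harvest_rate - 25 = -19: harvest_rate = (-19 + 25) / 2 = 3.

harvest_rate = 3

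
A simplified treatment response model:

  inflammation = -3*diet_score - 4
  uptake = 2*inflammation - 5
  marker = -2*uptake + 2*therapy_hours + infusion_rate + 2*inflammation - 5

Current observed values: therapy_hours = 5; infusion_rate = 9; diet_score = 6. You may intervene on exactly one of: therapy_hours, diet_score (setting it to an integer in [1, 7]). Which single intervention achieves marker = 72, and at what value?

set therapy_hours = 7

Intervening on therapy_hours: with other inputs at their observed values, marker = 2*therapy_hours + 58. Solving for 72 gives therapy_hours = 7, within [1, 7].
Intervening on diet_score: marker = 6*diet_score + 32. Reaching 72 requires diet_score = 20/3, not an integer.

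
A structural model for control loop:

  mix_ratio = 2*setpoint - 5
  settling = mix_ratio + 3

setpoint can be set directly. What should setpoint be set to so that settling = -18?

Substituting into the settling equation gives settling = 2*setpoint - 2.
Solve 2*setpoint - 2 = -18: setpoint = (-18 + 2) / 2 = -8.

setpoint = -8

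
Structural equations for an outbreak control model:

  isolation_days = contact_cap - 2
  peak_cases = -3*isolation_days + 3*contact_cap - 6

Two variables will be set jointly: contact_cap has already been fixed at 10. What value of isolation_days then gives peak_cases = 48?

isolation_days = -8

With contact_cap held at 10:
Intervening on isolation_days fixes its value directly, overriding its dependence on contact_cap.
Substituting into the peak_cases equation gives peak_cases = -3*isolation_days + 24.
Solve -3*isolation_days + 24 = 48: isolation_days = (48 - 24) / -3 = -8.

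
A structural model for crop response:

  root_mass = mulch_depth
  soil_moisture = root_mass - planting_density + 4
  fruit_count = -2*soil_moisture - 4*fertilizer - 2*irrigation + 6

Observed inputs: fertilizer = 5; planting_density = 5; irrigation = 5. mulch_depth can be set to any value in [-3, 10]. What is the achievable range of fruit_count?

Substituting into the soil_moisture equation gives soil_moisture = mulch_depth - 1.
fruit_count becomes -2*mulch_depth - 22.
Linear in mulch_depth, so extremes are at the endpoints: mulch_depth = -3 gives fruit_count = -16; mulch_depth = 10 gives fruit_count = -42.

-42 to -16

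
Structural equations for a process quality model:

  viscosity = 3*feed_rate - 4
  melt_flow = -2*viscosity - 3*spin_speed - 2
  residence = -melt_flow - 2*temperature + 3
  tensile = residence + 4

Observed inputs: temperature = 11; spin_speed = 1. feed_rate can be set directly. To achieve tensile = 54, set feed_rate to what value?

feed_rate = 12

Substituting into the melt_flow equation gives melt_flow = -6*feed_rate + 3.
So residence = 6*feed_rate - 22.
So tensile = 6*feed_rate - 18.
Solve 6*feed_rate - 18 = 54: feed_rate = (54 + 18) / 6 = 12.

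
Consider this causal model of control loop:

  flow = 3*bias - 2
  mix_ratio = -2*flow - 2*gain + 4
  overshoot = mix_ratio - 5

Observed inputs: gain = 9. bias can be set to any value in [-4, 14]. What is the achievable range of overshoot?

-99 to 9

Substituting into the mix_ratio equation gives mix_ratio = -6*bias - 10.
This gives overshoot = -6*bias - 15.
Linear in bias, so extremes are at the endpoints: bias = -4 gives overshoot = 9; bias = 14 gives overshoot = -99.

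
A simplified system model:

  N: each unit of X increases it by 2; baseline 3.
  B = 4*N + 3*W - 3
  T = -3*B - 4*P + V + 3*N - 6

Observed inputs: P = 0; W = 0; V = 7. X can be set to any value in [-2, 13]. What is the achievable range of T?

-251 to 19

Substituting into the B equation gives B = 8*X + 9.
So T = -18*X - 17.
Linear in X, so extremes are at the endpoints: X = -2 gives T = 19; X = 13 gives T = -251.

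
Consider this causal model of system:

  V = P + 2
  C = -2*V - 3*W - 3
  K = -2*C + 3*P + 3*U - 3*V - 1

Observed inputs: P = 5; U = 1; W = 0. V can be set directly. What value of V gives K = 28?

V = 5

Intervening on V fixes its value directly, overriding its dependence on P.
Substituting into the C equation gives C = -2*V - 3.
This gives K = V + 23.
Solve V + 23 = 28: V = (28 - 23) / 1 = 5.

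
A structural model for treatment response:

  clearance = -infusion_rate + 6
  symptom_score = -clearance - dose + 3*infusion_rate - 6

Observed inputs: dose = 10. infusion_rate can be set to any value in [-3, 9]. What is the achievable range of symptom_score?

Substituting into the symptom_score equation gives symptom_score = 4*infusion_rate - 22.
Linear in infusion_rate, so extremes are at the endpoints: infusion_rate = -3 gives symptom_score = -34; infusion_rate = 9 gives symptom_score = 14.

-34 to 14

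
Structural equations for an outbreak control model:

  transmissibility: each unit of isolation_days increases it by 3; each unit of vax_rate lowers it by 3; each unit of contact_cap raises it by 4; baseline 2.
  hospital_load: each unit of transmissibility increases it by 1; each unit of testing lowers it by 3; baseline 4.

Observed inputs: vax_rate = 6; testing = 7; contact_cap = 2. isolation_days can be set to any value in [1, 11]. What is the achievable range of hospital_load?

Substituting into the transmissibility equation gives transmissibility = 3*isolation_days - 8.
Substituting into the hospital_load equation gives hospital_load = 3*isolation_days - 25.
Linear in isolation_days, so extremes are at the endpoints: isolation_days = 1 gives hospital_load = -22; isolation_days = 11 gives hospital_load = 8.

-22 to 8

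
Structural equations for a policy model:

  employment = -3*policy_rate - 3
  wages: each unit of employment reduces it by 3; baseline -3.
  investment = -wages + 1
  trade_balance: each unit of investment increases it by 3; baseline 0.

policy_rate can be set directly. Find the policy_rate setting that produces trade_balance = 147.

Substituting into the wages equation gives wages = 9*policy_rate + 6.
Substituting into the investment equation gives investment = -9*policy_rate - 5.
So trade_balance = -27*policy_rate - 15.
Solve -27*policy_rate - 15 = 147: policy_rate = (147 + 15) / -27 = -6.

policy_rate = -6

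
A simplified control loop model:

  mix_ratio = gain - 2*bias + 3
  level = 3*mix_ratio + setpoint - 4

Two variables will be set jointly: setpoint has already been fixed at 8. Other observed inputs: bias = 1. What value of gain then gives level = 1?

gain = -2

With setpoint held at 8:
Substituting into the mix_ratio equation gives mix_ratio = gain + 1.
This gives level = 3*gain + 7.
Solve 3*gain + 7 = 1: gain = (1 - 7) / 3 = -2.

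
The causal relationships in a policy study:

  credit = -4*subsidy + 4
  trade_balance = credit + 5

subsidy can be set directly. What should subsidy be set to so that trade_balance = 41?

subsidy = -8

Substituting into the trade_balance equation gives trade_balance = -4*subsidy + 9.
Solve -4*subsidy + 9 = 41: subsidy = (41 - 9) / -4 = -8.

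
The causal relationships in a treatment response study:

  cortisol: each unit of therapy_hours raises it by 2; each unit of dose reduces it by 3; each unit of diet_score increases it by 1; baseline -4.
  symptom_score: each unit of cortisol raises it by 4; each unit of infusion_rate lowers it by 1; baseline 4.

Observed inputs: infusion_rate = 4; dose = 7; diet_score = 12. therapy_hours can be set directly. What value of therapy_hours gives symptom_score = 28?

Substituting into the cortisol equation gives cortisol = 2*therapy_hours - 13.
symptom_score becomes 8*therapy_hours - 52.
Solve 8*therapy_hours - 52 = 28: therapy_hours = (28 + 52) / 8 = 10.

therapy_hours = 10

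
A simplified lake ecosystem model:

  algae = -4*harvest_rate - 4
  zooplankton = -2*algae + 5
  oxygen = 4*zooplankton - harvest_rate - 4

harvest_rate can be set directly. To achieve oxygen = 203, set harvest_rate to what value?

harvest_rate = 5

Substituting into the zooplankton equation gives zooplankton = 8*harvest_rate + 13.
This gives oxygen = 31*harvest_rate + 48.
Solve 31*harvest_rate + 48 = 203: harvest_rate = (203 - 48) / 31 = 5.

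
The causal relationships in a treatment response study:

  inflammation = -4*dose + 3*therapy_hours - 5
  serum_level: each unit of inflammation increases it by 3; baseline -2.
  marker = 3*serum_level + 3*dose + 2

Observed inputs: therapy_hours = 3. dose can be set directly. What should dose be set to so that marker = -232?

Substituting into the inflammation equation gives inflammation = -4*dose + 4.
Substituting into the serum_level equation gives serum_level = -12*dose + 10.
This gives marker = -33*dose + 32.
Solve -33*dose + 32 = -232: dose = (-232 - 32) / -33 = 8.

dose = 8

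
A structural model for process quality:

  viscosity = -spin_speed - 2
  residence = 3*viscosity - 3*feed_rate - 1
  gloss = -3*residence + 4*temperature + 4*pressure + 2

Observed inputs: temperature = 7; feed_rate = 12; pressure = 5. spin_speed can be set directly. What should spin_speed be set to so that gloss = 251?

spin_speed = 8

Substituting into the residence equation gives residence = -3*spin_speed - 43.
This gives gloss = 9*spin_speed + 179.
Solve 9*spin_speed + 179 = 251: spin_speed = (251 - 179) / 9 = 8.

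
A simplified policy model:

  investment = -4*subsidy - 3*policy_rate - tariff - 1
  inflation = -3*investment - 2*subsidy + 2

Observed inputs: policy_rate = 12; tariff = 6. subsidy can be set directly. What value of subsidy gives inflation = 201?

Substituting into the investment equation gives investment = -4*subsidy - 43.
Substituting into the inflation equation gives inflation = 10*subsidy + 131.
Solve 10*subsidy + 131 = 201: subsidy = (201 - 131) / 10 = 7.

subsidy = 7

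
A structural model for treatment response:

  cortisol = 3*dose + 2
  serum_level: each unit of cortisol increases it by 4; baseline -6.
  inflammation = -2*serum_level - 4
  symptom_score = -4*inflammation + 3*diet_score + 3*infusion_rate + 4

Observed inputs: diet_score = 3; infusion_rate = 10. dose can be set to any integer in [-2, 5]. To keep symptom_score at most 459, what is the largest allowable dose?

dose = 4

Substituting into the serum_level equation gives serum_level = 12*dose + 2.
This gives inflammation = -24*dose - 8.
Substituting into the symptom_score equation gives symptom_score = 96*dose + 75.
Require 96*dose + 75 ≤ 459, so dose ≤ 4.
The largest integer in [-2, 5] satisfying this is 4.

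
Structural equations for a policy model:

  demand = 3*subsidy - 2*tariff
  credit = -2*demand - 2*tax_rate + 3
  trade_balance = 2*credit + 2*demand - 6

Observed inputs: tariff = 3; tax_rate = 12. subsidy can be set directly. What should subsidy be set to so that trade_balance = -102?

subsidy = 11

Substituting into the demand equation gives demand = 3*subsidy - 6.
So credit = -6*subsidy - 9.
Substituting into the trade_balance equation gives trade_balance = -6*subsidy - 36.
Solve -6*subsidy - 36 = -102: subsidy = (-102 + 36) / -6 = 11.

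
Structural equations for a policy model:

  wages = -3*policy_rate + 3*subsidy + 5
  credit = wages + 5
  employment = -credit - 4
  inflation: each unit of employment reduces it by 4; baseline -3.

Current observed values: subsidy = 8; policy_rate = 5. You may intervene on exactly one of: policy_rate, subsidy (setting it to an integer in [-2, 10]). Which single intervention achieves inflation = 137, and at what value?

Intervening on policy_rate: with other inputs at their observed values, inflation = -12*policy_rate + 149. Solving for 137 gives policy_rate = 1, within [-2, 10].
Intervening on subsidy: inflation = 12*subsidy - 7. Reaching 137 requires subsidy = 12, outside [-2, 10].

set policy_rate = 1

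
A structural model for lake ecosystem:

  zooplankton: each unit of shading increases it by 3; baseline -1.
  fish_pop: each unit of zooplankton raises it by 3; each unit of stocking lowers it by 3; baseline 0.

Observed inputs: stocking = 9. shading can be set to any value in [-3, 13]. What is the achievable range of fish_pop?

Substituting into the fish_pop equation gives fish_pop = 9*shading - 30.
Linear in shading, so extremes are at the endpoints: shading = -3 gives fish_pop = -57; shading = 13 gives fish_pop = 87.

-57 to 87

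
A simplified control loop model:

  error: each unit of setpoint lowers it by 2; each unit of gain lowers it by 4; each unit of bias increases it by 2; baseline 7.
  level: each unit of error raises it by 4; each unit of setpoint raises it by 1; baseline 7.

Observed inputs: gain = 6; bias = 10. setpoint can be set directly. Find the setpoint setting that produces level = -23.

setpoint = 6

Substituting into the error equation gives error = -2*setpoint + 3.
This gives level = -7*setpoint + 19.
Solve -7*setpoint + 19 = -23: setpoint = (-23 - 19) / -7 = 6.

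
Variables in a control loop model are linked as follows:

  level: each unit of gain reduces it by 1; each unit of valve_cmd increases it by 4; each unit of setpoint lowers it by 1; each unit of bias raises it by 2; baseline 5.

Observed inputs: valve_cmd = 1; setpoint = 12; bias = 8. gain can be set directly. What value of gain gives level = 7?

Substituting into the level equation gives level = -gain + 13.
Solve -gain + 13 = 7: gain = (7 - 13) / -1 = 6.

gain = 6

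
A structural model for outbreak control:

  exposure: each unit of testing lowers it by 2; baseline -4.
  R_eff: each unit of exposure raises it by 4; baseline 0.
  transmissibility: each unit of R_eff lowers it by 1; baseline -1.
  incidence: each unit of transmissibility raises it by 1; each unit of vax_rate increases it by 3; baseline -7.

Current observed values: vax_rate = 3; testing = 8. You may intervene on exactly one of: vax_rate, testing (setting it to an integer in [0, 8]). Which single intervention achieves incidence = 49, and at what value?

set testing = 4

Intervening on vax_rate: incidence = 3*vax_rate + 72. Reaching 49 requires vax_rate = -23/3, not an integer.
Intervening on testing: with other inputs at their observed values, incidence = 8*testing + 17. Solving for 49 gives testing = 4, within [0, 8].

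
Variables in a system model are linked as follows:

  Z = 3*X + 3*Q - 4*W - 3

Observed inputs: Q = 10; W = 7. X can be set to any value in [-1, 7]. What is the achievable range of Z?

Substituting into the Z equation gives Z = 3*X - 1.
Linear in X, so extremes are at the endpoints: X = -1 gives Z = -4; X = 7 gives Z = 20.

-4 to 20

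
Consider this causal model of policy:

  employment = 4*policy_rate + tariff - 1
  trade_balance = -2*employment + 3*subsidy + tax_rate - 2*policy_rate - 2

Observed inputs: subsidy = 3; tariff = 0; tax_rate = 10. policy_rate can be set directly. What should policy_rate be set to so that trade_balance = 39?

Substituting into the employment equation gives employment = 4*policy_rate - 1.
So trade_balance = -10*policy_rate + 19.
Solve -10*policy_rate + 19 = 39: policy_rate = (39 - 19) / -10 = -2.

policy_rate = -2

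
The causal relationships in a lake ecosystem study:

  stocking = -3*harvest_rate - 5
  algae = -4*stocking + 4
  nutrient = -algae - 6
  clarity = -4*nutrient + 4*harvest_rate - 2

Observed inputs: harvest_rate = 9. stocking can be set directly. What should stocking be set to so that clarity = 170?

stocking = -6

Intervening on stocking fixes its value directly, overriding its dependence on harvest_rate.
Substituting into the nutrient equation gives nutrient = 4*stocking - 10.
Substituting into the clarity equation gives clarity = -16*stocking + 74.
Solve -16*stocking + 74 = 170: stocking = (170 - 74) / -16 = -6.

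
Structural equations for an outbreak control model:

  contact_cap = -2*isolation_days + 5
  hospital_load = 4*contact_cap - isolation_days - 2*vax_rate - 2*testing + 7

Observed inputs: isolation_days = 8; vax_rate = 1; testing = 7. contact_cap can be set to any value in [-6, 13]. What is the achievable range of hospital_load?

Intervening on contact_cap fixes its value directly, overriding its dependence on isolation_days.
Substituting into the hospital_load equation gives hospital_load = 4*contact_cap - 17.
Linear in contact_cap, so extremes are at the endpoints: contact_cap = -6 gives hospital_load = -41; contact_cap = 13 gives hospital_load = 35.

-41 to 35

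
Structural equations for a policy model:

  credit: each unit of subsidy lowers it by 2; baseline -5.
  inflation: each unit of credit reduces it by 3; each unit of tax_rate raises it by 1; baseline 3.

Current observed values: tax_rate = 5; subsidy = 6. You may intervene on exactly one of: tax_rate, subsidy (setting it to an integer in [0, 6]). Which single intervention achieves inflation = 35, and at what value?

set subsidy = 2

Intervening on tax_rate: inflation = tax_rate + 54. Reaching 35 requires tax_rate = -19, outside [0, 6].
Intervening on subsidy: with other inputs at their observed values, inflation = 6*subsidy + 23. Solving for 35 gives subsidy = 2, within [0, 6].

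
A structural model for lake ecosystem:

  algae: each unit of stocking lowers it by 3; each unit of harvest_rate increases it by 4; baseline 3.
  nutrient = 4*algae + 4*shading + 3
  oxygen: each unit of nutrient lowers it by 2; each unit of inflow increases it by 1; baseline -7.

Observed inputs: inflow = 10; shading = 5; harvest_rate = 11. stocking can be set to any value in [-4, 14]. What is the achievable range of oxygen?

-515 to -83

Substituting into the algae equation gives algae = -3*stocking + 47.
Substituting into the nutrient equation gives nutrient = -12*stocking + 211.
Substituting into the oxygen equation gives oxygen = 24*stocking - 419.
Linear in stocking, so extremes are at the endpoints: stocking = -4 gives oxygen = -515; stocking = 14 gives oxygen = -83.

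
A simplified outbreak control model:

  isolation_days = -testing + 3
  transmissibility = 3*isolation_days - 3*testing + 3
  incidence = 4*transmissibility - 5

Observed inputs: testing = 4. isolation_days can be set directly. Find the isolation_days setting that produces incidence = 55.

isolation_days = 8

Intervening on isolation_days fixes its value directly, overriding its dependence on testing.
Substituting into the transmissibility equation gives transmissibility = 3*isolation_days - 9.
This gives incidence = 12*isolation_days - 41.
Solve 12*isolation_days - 41 = 55: isolation_days = (55 + 41) / 12 = 8.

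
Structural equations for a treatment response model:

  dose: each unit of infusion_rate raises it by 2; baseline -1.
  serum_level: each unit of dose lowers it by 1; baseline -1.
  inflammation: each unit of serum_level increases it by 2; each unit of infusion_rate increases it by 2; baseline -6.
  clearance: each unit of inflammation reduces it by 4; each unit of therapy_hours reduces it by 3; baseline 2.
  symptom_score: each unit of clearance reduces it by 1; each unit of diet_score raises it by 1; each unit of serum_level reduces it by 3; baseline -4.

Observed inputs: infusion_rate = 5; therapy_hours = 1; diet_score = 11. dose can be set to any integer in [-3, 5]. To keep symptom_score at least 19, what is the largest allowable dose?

dose = 0

Intervening on dose fixes its value directly, overriding its dependence on infusion_rate.
Substituting into the inflammation equation gives inflammation = -2*dose + 2.
So clearance = 8*dose - 9.
Substituting into the symptom_score equation gives symptom_score = -5*dose + 19.
Require -5*dose + 19 ≥ 19, so dose ≤ 0.
The largest integer in [-3, 5] satisfying this is 0.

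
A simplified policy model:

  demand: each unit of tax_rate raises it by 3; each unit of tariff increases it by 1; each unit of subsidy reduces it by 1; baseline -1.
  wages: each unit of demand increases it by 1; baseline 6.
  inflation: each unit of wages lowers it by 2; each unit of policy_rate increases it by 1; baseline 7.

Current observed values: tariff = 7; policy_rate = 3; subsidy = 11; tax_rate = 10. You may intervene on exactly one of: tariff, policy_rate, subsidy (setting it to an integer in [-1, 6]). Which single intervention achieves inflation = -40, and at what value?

set tariff = 1

Intervening on tariff: with other inputs at their observed values, inflation = -2*tariff - 38. Solving for -40 gives tariff = 1, within [-1, 6].
Intervening on policy_rate: inflation = policy_rate - 55. Reaching -40 requires policy_rate = 15, outside [-1, 6].
Intervening on subsidy: inflation = 2*subsidy - 74. Reaching -40 requires subsidy = 17, outside [-1, 6].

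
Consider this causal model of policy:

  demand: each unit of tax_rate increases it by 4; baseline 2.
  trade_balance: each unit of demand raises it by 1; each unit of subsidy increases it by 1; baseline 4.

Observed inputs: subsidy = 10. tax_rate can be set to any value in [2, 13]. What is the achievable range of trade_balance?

24 to 68

Substituting into the trade_balance equation gives trade_balance = 4*tax_rate + 16.
Linear in tax_rate, so extremes are at the endpoints: tax_rate = 2 gives trade_balance = 24; tax_rate = 13 gives trade_balance = 68.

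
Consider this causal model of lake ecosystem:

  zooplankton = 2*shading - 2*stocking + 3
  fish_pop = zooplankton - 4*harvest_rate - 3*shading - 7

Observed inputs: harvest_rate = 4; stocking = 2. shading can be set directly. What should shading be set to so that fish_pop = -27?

shading = 3

Substituting into the zooplankton equation gives zooplankton = 2*shading - 1.
So fish_pop = -shading - 24.
Solve -shading - 24 = -27: shading = (-27 + 24) / -1 = 3.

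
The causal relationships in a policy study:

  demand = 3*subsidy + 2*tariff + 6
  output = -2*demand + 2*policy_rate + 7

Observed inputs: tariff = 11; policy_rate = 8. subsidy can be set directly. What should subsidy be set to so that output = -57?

Substituting into the demand equation gives demand = 3*subsidy + 28.
This gives output = -6*subsidy - 33.
Solve -6*subsidy - 33 = -57: subsidy = (-57 + 33) / -6 = 4.

subsidy = 4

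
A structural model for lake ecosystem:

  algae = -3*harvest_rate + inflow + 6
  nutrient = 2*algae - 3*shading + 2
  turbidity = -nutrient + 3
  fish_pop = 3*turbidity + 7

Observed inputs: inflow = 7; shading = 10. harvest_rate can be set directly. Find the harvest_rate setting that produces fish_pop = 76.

Substituting into the algae equation gives algae = -3*harvest_rate + 13.
Substituting into the nutrient equation gives nutrient = -6*harvest_rate - 2.
Substituting into the turbidity equation gives turbidity = 6*harvest_rate + 5.
Substituting into the fish_pop equation gives fish_pop = 18*harvest_rate + 22.
Solve 18*harvest_rate + 22 = 76: harvest_rate = (76 - 22) / 18 = 3.

harvest_rate = 3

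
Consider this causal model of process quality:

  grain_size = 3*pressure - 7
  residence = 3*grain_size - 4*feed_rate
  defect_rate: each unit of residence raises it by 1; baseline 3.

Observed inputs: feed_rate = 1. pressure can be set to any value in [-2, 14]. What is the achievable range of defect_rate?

Substituting into the residence equation gives residence = 9*pressure - 25.
defect_rate becomes 9*pressure - 22.
Linear in pressure, so extremes are at the endpoints: pressure = -2 gives defect_rate = -40; pressure = 14 gives defect_rate = 104.

-40 to 104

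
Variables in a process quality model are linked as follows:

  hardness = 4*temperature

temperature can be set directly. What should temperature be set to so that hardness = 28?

temperature = 7

Solve 4*temperature = 28: temperature = 28 / 4 = 7.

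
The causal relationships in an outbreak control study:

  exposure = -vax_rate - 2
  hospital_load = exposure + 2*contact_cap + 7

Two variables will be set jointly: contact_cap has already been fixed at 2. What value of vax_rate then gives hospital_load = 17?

vax_rate = -8

With contact_cap held at 2:
Substituting into the hospital_load equation gives hospital_load = -vax_rate + 9.
Solve -vax_rate + 9 = 17: vax_rate = (17 - 9) / -1 = -8.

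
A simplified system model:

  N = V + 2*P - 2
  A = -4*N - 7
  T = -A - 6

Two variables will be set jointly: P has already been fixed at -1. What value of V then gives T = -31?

V = -4

With P held at -1:
Substituting into the N equation gives N = V - 4.
Substituting into the A equation gives A = -4*V + 9.
So T = 4*V - 15.
Solve 4*V - 15 = -31: V = (-31 + 15) / 4 = -4.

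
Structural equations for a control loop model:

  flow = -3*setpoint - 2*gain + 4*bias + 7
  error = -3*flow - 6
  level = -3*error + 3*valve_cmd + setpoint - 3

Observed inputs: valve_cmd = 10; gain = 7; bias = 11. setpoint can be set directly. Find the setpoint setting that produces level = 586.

setpoint = -8

Substituting into the flow equation gives flow = -3*setpoint + 37.
Substituting into the error equation gives error = 9*setpoint - 117.
Substituting into the level equation gives level = -26*setpoint + 378.
Solve -26*setpoint + 378 = 586: setpoint = (586 - 378) / -26 = -8.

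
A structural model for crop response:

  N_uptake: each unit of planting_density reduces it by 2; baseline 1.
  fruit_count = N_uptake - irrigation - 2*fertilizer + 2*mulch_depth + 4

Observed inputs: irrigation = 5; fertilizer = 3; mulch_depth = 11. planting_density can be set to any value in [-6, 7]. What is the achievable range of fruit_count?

Substituting into the fruit_count equation gives fruit_count = -2*planting_density + 16.
Linear in planting_density, so extremes are at the endpoints: planting_density = -6 gives fruit_count = 28; planting_density = 7 gives fruit_count = 2.

2 to 28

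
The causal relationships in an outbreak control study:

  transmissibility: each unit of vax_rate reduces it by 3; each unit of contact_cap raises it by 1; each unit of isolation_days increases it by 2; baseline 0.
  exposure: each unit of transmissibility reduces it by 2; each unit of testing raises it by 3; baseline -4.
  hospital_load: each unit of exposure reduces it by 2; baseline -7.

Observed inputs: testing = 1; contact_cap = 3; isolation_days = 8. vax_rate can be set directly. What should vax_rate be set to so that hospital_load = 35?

Substituting into the transmissibility equation gives transmissibility = -3*vax_rate + 19.
So exposure = 6*vax_rate - 39.
So hospital_load = -12*vax_rate + 71.
Solve -12*vax_rate + 71 = 35: vax_rate = (35 - 71) / -12 = 3.

vax_rate = 3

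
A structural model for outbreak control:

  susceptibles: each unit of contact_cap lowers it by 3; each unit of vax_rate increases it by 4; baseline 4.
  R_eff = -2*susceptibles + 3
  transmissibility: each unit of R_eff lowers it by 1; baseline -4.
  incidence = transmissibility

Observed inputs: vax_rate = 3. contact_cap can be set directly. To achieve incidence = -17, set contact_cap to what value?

Substituting into the susceptibles equation gives susceptibles = -3*contact_cap + 16.
Substituting into the R_eff equation gives R_eff = 6*contact_cap - 29.
This gives transmissibility = -6*contact_cap + 25.
Substituting into the incidence equation gives incidence = -6*contact_cap + 25.
Solve -6*contact_cap + 25 = -17: contact_cap = (-17 - 25) / -6 = 7.

contact_cap = 7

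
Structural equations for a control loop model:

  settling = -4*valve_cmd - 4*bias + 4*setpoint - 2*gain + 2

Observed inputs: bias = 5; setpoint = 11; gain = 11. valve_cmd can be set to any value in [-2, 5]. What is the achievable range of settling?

Substituting into the settling equation gives settling = -4*valve_cmd + 4.
Linear in valve_cmd, so extremes are at the endpoints: valve_cmd = -2 gives settling = 12; valve_cmd = 5 gives settling = -16.

-16 to 12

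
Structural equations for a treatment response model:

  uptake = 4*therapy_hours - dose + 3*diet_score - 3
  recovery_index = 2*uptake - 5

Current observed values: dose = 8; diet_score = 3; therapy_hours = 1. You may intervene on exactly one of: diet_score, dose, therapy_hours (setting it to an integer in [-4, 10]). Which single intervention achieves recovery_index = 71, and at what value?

Intervening on diet_score: recovery_index = 6*diet_score - 19. Reaching 71 requires diet_score = 15, outside [-4, 10].
Intervening on dose: recovery_index = -2*dose + 15. Reaching 71 requires dose = -28, outside [-4, 10].
Intervening on therapy_hours: with other inputs at their observed values, recovery_index = 8*therapy_hours - 9. Solving for 71 gives therapy_hours = 10, within [-4, 10].

set therapy_hours = 10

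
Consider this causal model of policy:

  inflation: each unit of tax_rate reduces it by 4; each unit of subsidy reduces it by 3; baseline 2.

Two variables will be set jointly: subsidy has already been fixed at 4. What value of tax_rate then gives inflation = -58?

With subsidy held at 4:
Substituting into the inflation equation gives inflation = -4*tax_rate - 10.
Solve -4*tax_rate - 10 = -58: tax_rate = (-58 + 10) / -4 = 12.

tax_rate = 12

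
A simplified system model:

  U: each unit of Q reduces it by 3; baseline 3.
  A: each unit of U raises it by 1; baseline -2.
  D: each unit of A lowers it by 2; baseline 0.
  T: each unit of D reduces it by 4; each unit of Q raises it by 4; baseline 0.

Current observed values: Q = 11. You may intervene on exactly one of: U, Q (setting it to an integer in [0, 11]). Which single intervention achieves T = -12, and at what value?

Intervening on U: T = 8*U + 28. Reaching -12 requires U = -5, outside [0, 11].
Intervening on Q: with other inputs at their observed values, T = -20*Q + 8. Solving for -12 gives Q = 1, within [0, 11].

set Q = 1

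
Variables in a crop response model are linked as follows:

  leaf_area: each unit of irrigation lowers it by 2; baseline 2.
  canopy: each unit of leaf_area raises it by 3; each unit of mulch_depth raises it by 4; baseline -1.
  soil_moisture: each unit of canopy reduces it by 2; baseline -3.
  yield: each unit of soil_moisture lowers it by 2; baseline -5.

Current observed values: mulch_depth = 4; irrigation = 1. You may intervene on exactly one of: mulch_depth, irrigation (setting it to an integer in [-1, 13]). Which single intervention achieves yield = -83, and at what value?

set irrigation = 7

Intervening on mulch_depth: yield = 16*mulch_depth - 3. Reaching -83 requires mulch_depth = -5, outside [-1, 13].
Intervening on irrigation: with other inputs at their observed values, yield = -24*irrigation + 85. Solving for -83 gives irrigation = 7, within [-1, 13].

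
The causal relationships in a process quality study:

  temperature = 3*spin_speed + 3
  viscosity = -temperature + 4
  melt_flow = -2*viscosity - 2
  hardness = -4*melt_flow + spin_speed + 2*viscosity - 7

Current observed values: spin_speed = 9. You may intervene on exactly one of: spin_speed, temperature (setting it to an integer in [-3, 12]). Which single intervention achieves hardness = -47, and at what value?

set spin_speed = 2

Intervening on spin_speed: with other inputs at their observed values, hardness = -29*spin_speed + 11. Solving for -47 gives spin_speed = 2, within [-3, 12].
Intervening on temperature: hardness = -10*temperature + 50. Reaching -47 requires temperature = 97/10, not an integer.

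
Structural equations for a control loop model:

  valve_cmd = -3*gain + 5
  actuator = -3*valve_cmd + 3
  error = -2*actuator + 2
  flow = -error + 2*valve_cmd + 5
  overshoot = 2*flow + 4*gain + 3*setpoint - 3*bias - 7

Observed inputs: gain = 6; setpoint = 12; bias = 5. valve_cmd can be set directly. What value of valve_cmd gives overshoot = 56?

Intervening on valve_cmd fixes its value directly, overriding its dependence on gain.
Substituting into the error equation gives error = 6*valve_cmd - 4.
Substituting into the flow equation gives flow = -4*valve_cmd + 9.
This gives overshoot = -8*valve_cmd + 56.
Solve -8*valve_cmd + 56 = 56: valve_cmd = (56 - 56) / -8 = 0.

valve_cmd = 0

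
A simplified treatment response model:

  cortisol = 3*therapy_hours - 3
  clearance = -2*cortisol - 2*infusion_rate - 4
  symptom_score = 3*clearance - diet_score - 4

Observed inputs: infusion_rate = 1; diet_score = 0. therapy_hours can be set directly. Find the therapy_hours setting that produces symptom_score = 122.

Substituting into the clearance equation gives clearance = -6*therapy_hours.
symptom_score becomes -18*therapy_hours - 4.
Solve -18*therapy_hours - 4 = 122: therapy_hours = (122 + 4) / -18 = -7.

therapy_hours = -7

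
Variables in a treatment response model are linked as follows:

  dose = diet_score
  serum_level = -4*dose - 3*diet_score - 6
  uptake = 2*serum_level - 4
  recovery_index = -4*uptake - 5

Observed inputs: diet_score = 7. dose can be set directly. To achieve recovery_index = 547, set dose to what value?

dose = 10

Intervening on dose fixes its value directly, overriding its dependence on diet_score.
Substituting into the serum_level equation gives serum_level = -4*dose - 27.
This gives uptake = -8*dose - 58.
Substituting into the recovery_index equation gives recovery_index = 32*dose + 227.
Solve 32*dose + 227 = 547: dose = (547 - 227) / 32 = 10.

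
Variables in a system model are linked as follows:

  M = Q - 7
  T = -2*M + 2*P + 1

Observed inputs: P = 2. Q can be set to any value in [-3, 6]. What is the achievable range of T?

7 to 25

Substituting into the T equation gives T = -2*Q + 19.
Linear in Q, so extremes are at the endpoints: Q = -3 gives T = 25; Q = 6 gives T = 7.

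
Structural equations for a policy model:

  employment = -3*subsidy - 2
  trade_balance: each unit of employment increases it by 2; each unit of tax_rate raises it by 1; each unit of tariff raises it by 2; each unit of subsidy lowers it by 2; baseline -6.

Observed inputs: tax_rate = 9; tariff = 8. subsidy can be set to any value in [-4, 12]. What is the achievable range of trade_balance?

Substituting into the trade_balance equation gives trade_balance = -8*subsidy + 15.
Linear in subsidy, so extremes are at the endpoints: subsidy = -4 gives trade_balance = 47; subsidy = 12 gives trade_balance = -81.

-81 to 47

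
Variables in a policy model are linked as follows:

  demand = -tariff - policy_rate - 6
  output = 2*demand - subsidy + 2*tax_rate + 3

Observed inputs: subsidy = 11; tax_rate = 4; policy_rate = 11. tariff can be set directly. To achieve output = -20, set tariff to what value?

tariff = -7

Substituting into the demand equation gives demand = -tariff - 17.
So output = -2*tariff - 34.
Solve -2*tariff - 34 = -20: tariff = (-20 + 34) / -2 = -7.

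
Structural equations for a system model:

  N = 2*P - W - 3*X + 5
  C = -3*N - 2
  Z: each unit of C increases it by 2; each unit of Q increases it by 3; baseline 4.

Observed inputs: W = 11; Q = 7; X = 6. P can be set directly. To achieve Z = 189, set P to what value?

Substituting into the N equation gives N = 2*P - 24.
This gives C = -6*P + 70.
Substituting into the Z equation gives Z = -12*P + 165.
Solve -12*P + 165 = 189: P = (189 - 165) / -12 = -2.

P = -2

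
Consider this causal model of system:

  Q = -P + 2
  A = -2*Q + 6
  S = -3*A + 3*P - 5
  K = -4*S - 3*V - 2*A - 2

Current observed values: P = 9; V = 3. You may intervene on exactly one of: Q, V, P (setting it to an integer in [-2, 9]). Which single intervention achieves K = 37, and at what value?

set P = 1

Intervening on Q: K = -20*Q - 39. Reaching 37 requires Q = -19/5, not an integer.
Intervening on V: K = -3*V + 110. Reaching 37 requires V = 73/3, not an integer.
Intervening on P: with other inputs at their observed values, K = 8*P + 29. Solving for 37 gives P = 1, within [-2, 9].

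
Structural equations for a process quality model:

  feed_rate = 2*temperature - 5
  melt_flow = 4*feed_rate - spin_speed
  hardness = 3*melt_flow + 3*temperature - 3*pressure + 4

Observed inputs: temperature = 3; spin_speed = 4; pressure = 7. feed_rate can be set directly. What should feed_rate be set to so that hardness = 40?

feed_rate = 5

Intervening on feed_rate fixes its value directly, overriding its dependence on temperature.
Substituting into the melt_flow equation gives melt_flow = 4*feed_rate - 4.
hardness becomes 12*feed_rate - 20.
Solve 12*feed_rate - 20 = 40: feed_rate = (40 + 20) / 12 = 5.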